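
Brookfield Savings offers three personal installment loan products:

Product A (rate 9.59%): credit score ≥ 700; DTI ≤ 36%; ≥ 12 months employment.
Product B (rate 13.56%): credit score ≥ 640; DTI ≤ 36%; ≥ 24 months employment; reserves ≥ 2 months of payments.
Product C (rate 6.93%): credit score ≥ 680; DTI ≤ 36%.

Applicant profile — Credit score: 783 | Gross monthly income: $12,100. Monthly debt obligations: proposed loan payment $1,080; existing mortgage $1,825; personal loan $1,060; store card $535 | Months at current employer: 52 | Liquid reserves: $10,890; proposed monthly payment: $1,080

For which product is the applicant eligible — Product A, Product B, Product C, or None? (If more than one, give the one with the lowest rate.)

Total debts = (1,080 + 1,825 + 1,060 + 535) = 4,500; DTI = 4,500/12,100 = 37.2%.
Reserves = 10,890/1,080 = 10.1 months.
Product A: score 783 ≥ 700; DTI 37.2% > 36%; employment 52 ≥ 12 mo → does not qualify.
Product B: score 783 ≥ 640; DTI 37.2% > 36%; employment 52 ≥ 24 mo; reserves 10.1 ≥ 2 mo → does not qualify.
Product C: score 783 ≥ 680; DTI 37.2% > 36% → does not qualify.

None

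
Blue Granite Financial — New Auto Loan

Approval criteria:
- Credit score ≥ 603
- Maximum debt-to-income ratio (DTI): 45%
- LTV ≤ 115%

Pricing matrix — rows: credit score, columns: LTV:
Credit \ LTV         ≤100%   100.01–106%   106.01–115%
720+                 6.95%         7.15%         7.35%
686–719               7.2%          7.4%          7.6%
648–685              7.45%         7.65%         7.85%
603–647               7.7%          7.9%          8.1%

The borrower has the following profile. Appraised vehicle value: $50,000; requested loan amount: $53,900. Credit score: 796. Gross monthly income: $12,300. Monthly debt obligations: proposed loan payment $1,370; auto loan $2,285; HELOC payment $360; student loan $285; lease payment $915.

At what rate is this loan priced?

7.35%

Credit score 796 ≥ 603; Total monthly debts = (1,370 + 2,285 + 360 + 285 + 915) = 5,215. DTI = 5,215/12,300 = 42.4% ≤ 45%
LTV = 53,900/50,000 = 107.8% ≤ 115%
Row: 796 falls in 720+. Column: 107.8% falls in 106.01–115%. Rate = 7.35%.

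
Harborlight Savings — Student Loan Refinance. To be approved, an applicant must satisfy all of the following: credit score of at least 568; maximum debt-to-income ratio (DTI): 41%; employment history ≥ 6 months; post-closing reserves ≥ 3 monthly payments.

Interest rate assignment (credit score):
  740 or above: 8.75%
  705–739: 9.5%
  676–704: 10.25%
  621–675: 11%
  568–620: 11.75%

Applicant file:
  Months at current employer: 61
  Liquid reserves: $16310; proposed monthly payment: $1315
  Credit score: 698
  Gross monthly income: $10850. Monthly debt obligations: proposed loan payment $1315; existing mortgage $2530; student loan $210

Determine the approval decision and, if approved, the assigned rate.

Approved at 10.25%

Credit score 698 ≥ 568 (meets minimum)
Reserves = 16,310/1,315 = 12.4 months ≥ 3
Employment 61 ≥ 6 months
Total monthly debts = (1,315 + 2,530 + 210) = 4,055. DTI: 4,055 ÷ 10,850 = 37.4%, within the 41% cap
All requirements met. Score 698 falls in the 676–704 tier → 10.25%.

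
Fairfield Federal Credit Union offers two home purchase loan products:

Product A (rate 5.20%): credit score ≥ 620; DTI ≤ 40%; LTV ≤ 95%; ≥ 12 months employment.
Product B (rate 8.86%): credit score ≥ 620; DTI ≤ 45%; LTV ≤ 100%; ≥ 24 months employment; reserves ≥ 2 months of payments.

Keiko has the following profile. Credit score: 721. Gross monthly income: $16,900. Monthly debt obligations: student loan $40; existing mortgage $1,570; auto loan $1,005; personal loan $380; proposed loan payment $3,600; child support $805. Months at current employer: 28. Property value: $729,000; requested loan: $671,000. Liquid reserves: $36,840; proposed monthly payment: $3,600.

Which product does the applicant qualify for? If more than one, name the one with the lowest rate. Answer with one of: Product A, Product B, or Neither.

Total debts = (40 + 1,570 + 1,005 + 380 + 3,600 + 805) = 7,400; DTI = 7,400/16,900 = 43.8%.
LTV = 671,000/729,000 = 92%.
Reserves = 36,840/3,600 = 10.2 months.
Product A: score 721 ≥ 620; DTI 43.8% > 40%; LTV 92% ≤ 95%; employment 28 ≥ 12 mo → does not qualify.
Product B: score 721 ≥ 620; DTI 43.8% ≤ 45%; LTV 92% ≤ 100%; employment 28 ≥ 24 mo; reserves 10.2 ≥ 2 mo → qualifies.

Product B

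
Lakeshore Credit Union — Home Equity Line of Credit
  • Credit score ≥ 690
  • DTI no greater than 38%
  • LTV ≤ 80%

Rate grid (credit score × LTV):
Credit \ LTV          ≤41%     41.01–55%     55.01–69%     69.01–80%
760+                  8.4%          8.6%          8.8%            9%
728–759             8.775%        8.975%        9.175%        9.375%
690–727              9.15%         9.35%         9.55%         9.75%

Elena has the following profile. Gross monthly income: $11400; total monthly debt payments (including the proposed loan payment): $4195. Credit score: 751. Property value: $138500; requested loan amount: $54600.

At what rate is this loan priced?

Credit score 751 ≥ 690; DTI: 4,195 ÷ 11,400 = 36.8%, within the 38% cap
LTV = 54,600/138,500 = 39.4% ≤ 80%
Credit 751 → row 728–759; LTV 39.4% → column ≤41%. Grid cell → 8.775%.

8.775%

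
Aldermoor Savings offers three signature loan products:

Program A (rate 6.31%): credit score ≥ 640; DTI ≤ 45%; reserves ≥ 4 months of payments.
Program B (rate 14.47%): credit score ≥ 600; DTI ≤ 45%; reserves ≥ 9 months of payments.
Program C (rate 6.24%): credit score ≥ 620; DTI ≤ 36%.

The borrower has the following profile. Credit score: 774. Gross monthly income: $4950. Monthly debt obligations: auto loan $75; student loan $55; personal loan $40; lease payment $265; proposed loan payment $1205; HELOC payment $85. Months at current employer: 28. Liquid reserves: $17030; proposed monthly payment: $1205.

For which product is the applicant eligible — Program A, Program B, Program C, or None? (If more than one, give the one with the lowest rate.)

Total debts = (75 + 55 + 40 + 265 + 1,205 + 85) = 1,725; DTI = 1,725/4,950 = 34.8%.
Reserves = 17,030/1,205 = 14.1 months.
Program A: score 774 ≥ 640; DTI 34.8% ≤ 45%; reserves 14.1 ≥ 4 mo → qualifies.
Program B: score 774 ≥ 600; DTI 34.8% ≤ 45%; reserves 14.1 ≥ 9 mo → qualifies.
Program C: score 774 ≥ 620; DTI 34.8% ≤ 36% → qualifies.
Qualifying: Program A, Program B, Program C. Lowest rate is 6.24% → Program C.

Program C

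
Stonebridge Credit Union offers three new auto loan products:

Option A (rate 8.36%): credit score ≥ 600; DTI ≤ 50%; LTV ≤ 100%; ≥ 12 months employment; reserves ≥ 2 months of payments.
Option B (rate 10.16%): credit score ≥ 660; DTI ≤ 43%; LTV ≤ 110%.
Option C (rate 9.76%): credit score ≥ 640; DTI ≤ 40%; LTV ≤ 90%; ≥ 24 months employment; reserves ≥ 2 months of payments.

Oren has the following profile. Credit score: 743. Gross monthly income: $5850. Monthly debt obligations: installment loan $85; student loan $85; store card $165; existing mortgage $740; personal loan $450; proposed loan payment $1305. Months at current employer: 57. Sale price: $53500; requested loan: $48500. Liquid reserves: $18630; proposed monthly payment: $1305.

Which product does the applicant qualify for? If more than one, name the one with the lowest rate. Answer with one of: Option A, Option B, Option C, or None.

Option A

Total debts = (85 + 85 + 165 + 740 + 450 + 1,305) = 2,830; DTI = 2,830/5,850 = 48.4%.
LTV = 48,500/53,500 = 90.7%.
Reserves = 18,630/1,305 = 14.3 months.
Option A: score 743 ≥ 600; DTI 48.4% ≤ 50%; LTV 90.7% ≤ 100%; employment 57 ≥ 12 mo; reserves 14.3 ≥ 2 mo → qualifies.
Option B: score 743 ≥ 660; DTI 48.4% > 43%; LTV 90.7% ≤ 110% → does not qualify.
Option C: score 743 ≥ 640; DTI 48.4% > 40%; LTV 90.7% > 90%; employment 57 ≥ 24 mo; reserves 14.3 ≥ 2 mo → does not qualify.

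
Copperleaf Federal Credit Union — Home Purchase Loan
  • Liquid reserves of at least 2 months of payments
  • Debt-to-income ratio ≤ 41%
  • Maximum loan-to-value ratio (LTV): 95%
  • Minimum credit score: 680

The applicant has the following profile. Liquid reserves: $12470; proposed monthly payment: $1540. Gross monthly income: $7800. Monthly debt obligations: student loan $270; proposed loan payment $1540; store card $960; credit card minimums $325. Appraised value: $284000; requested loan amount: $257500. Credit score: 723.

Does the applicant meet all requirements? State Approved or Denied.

Reserves: 12,470 ÷ 1,540 = 8.1 months (meets 2-month minimum)
Total monthly debts = (270 + 1,540 + 960 + 325) = 3,095. Debt-to-income = 3,095/7,800 = 39.7% — meets 41% limit
Loan-to-value = 257,500/284,000 = 90.7% — pass (95% max)
Credit score 723 ≥ 680 (meets)
All criteria satisfied.

Approved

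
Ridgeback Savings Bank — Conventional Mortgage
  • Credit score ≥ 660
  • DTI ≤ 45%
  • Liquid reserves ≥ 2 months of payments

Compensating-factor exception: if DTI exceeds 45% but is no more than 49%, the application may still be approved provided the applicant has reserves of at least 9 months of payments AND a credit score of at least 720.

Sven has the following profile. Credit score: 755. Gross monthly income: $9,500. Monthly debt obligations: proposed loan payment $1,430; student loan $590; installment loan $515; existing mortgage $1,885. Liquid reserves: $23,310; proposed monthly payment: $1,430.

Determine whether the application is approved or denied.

Credit score 755 ≥ 660 (meets base)
Total debts = (1,430 + 590 + 515 + 1,885) = 4,420. DTI: 4,420 ÷ 9,500 = 46.5%, over the 45% base limit.
Reserves = 23,310/1,430 = 16.3 months ≥ 2
DTI 46.5% is within the 45%–49% exception band; checking compensating factors.
Override check — reserves: 16.3 mo (ok); score: 755 (ok).
Both compensating conditions met → exception applies.

Approved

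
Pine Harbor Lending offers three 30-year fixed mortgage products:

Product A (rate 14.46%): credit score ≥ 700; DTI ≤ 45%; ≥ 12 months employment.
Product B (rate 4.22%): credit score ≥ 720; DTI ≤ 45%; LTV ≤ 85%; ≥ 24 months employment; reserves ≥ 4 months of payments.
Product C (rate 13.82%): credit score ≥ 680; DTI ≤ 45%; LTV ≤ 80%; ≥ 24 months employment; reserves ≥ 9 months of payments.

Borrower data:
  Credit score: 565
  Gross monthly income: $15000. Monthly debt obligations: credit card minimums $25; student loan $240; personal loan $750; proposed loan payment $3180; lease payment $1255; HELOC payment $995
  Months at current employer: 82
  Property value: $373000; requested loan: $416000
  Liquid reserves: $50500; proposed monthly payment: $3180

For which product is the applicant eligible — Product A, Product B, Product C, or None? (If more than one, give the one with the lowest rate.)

Total debts = (25 + 240 + 750 + 3,180 + 1,255 + 995) = 6,445; DTI = 6,445/15,000 = 43%.
LTV = 416,000/373,000 = 111.5%.
Reserves = 50,500/3,180 = 15.9 months.
Product A: score 565 < 700; DTI 43% ≤ 45%; employment 82 ≥ 12 mo → does not qualify.
Product B: score 565 < 720; DTI 43% ≤ 45%; LTV 111.5% > 85%; employment 82 ≥ 24 mo; reserves 15.9 ≥ 4 mo → does not qualify.
Product C: score 565 < 680; DTI 43% ≤ 45%; LTV 111.5% > 80%; employment 82 ≥ 24 mo; reserves 15.9 ≥ 9 mo → does not qualify.

None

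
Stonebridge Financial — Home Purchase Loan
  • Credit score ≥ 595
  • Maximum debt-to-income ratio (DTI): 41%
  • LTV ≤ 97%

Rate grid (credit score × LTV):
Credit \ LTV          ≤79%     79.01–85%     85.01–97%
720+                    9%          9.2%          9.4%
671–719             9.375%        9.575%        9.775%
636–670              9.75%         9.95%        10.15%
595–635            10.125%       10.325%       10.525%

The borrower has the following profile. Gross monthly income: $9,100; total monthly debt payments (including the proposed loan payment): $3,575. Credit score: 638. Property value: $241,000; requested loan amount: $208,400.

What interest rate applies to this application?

Credit score 638 ≥ 595; DTI: 3,575 ÷ 9,100 = 39.3%, within the 41% cap
LTV: 208,400 ÷ 241,000 = 86.5%, within 97% cap
Row: 638 falls in 636–670. Column: 86.5% falls in 85.01–97%. Rate = 10.15%.

10.15%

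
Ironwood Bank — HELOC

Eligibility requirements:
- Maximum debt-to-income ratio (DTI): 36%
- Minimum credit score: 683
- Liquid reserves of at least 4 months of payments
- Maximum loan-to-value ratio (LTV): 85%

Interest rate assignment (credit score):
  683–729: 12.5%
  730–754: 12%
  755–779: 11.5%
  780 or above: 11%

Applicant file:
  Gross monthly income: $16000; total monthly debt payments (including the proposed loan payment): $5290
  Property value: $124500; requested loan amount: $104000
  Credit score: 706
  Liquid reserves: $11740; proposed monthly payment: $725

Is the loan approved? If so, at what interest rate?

Approved at 12.5%

Credit score 706 ≥ 683 (meets minimum)
Loan-to-value = 104,000/124,500 = 83.5% — pass (85% max)
Reserves: 11,740 ÷ 725 = 16.2 months (meets 4-month minimum)
DTI: 5,290 ÷ 16,000 = 33.1%, within the 36% cap
All requirements met. Score 706 falls in the 683–729 tier → 12.5%.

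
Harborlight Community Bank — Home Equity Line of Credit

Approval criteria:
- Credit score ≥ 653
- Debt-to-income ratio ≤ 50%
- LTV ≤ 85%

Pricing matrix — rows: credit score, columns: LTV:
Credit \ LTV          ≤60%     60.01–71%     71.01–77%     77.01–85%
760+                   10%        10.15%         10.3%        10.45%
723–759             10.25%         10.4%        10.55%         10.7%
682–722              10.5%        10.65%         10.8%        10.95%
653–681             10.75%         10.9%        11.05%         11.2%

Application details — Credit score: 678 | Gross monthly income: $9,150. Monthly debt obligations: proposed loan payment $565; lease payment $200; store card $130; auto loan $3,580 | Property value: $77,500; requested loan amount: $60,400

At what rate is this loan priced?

Credit score 678 ≥ 653; Total monthly debts = (565 + 200 + 130 + 3,580) = 4,475. DTI: 4,475 ÷ 9,150 = 48.9%, within the 50% cap
Loan-to-value = 60,400/77,500 = 77.9% — pass (85% max)
Row: 678 falls in 653–681. Column: 77.9% falls in 77.01–85%. Rate = 11.2%.

11.2%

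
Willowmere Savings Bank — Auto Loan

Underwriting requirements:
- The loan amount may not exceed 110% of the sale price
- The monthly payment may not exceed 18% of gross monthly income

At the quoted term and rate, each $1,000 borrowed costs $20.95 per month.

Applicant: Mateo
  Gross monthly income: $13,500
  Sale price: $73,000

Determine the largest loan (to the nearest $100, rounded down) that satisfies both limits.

Payment cap: 18% × $13,500 = $2,430/month.
At $20.95 per $1,000, that supports 2,430/20.95 × 1,000 ≈ $115,990 → $115,900.
LTV cap: 110% × $73,000 = $80,300 → $80,300.
Binding constraint: loan-to-value.

$80,300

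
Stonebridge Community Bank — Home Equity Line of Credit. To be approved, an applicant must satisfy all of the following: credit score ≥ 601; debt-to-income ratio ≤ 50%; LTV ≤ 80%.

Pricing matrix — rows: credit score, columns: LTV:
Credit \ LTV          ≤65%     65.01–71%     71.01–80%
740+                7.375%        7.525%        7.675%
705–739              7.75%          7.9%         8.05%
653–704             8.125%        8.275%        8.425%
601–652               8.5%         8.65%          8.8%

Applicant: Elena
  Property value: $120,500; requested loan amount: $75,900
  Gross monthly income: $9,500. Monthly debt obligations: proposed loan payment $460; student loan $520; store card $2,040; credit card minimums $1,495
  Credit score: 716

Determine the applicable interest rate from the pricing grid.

Credit score 716 ≥ 601; Total monthly debts = (460 + 520 + 2,040 + 1,495) = 4,515. DTI = 4,515/9,500 = 47.5% ≤ 50%
LTV = 75,900/120,500 = 63% ≤ 80%
Credit 716 → row 705–739; LTV 63% → column ≤65%. Grid cell → 7.75%.

7.75%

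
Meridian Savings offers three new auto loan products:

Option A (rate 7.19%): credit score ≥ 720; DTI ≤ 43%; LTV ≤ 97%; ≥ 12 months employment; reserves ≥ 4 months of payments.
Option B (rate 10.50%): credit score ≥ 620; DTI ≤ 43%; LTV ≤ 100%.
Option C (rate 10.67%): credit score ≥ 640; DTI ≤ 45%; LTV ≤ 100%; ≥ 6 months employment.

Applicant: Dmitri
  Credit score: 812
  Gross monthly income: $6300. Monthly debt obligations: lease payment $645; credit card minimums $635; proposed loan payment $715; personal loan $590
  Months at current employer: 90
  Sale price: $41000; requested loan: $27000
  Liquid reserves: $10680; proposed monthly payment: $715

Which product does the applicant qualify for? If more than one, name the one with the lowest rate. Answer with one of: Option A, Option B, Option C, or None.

Option A

Total debts = (645 + 635 + 715 + 590) = 2,585; DTI = 2,585/6,300 = 41%.
LTV = 27,000/41,000 = 65.9%.
Reserves = 10,680/715 = 14.9 months.
Option A: score 812 ≥ 720; DTI 41% ≤ 43%; LTV 65.9% ≤ 97%; employment 90 ≥ 12 mo; reserves 14.9 ≥ 4 mo → qualifies.
Option B: score 812 ≥ 620; DTI 41% ≤ 43%; LTV 65.9% ≤ 100% → qualifies.
Option C: score 812 ≥ 640; DTI 41% ≤ 45%; LTV 65.9% ≤ 100%; employment 90 ≥ 6 mo → qualifies.
Qualifying: Option A, Option B, Option C. Lowest rate is 7.19% → Option A.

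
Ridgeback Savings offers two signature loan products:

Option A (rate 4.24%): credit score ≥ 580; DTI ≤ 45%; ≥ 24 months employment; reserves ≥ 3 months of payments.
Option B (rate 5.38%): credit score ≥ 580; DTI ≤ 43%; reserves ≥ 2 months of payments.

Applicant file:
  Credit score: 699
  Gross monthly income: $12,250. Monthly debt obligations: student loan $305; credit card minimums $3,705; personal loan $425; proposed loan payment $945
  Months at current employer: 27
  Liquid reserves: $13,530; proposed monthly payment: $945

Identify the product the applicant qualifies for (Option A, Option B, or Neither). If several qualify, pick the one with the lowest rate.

Option A

Total debts = (305 + 3,705 + 425 + 945) = 5,380; DTI = 5,380/12,250 = 43.9%.
Reserves = 13,530/945 = 14.3 months.
Option A: score 699 ≥ 580; DTI 43.9% ≤ 45%; employment 27 ≥ 24 mo; reserves 14.3 ≥ 3 mo → qualifies.
Option B: score 699 ≥ 580; DTI 43.9% > 43%; reserves 14.3 ≥ 2 mo → does not qualify.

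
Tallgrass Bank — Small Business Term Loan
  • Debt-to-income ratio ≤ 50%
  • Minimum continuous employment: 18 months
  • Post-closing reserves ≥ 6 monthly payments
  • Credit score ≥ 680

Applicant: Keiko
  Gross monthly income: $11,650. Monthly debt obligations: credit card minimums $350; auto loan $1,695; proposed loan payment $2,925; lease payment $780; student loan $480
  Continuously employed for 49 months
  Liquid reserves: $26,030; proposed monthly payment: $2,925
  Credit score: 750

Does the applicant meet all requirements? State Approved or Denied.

Denied

Total monthly debts = (350 + 1,695 + 2,925 + 780 + 480) = 6,230. Debt-to-income = 6,230/11,650 = 53.5% — over 50% limit
Employment 49 ≥ 18 months
Liquid reserves cover 26,030/2,925 = 8.9 months — ≥ 6 required
Credit score 750 ≥ 680 (meets)
Fails on DTI.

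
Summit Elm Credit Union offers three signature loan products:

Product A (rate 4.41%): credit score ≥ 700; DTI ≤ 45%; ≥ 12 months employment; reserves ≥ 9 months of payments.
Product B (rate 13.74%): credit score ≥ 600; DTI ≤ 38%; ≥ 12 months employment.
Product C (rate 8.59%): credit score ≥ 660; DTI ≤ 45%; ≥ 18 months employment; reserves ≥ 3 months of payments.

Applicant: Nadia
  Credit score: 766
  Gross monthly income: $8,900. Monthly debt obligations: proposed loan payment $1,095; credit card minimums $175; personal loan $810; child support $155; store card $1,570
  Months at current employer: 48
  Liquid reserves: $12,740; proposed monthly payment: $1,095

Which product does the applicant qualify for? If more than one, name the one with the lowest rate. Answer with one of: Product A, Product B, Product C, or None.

Total debts = (1,095 + 175 + 810 + 155 + 1,570) = 3,805; DTI = 3,805/8,900 = 42.8%.
Reserves = 12,740/1,095 = 11.6 months.
Product A: score 766 ≥ 700; DTI 42.8% ≤ 45%; employment 48 ≥ 12 mo; reserves 11.6 ≥ 9 mo → qualifies.
Product B: score 766 ≥ 600; DTI 42.8% > 38%; employment 48 ≥ 12 mo → does not qualify.
Product C: score 766 ≥ 660; DTI 42.8% ≤ 45%; employment 48 ≥ 18 mo; reserves 11.6 ≥ 3 mo → qualifies.
Qualifying: Product A, Product C. Lowest rate is 4.41% → Product A.

Product A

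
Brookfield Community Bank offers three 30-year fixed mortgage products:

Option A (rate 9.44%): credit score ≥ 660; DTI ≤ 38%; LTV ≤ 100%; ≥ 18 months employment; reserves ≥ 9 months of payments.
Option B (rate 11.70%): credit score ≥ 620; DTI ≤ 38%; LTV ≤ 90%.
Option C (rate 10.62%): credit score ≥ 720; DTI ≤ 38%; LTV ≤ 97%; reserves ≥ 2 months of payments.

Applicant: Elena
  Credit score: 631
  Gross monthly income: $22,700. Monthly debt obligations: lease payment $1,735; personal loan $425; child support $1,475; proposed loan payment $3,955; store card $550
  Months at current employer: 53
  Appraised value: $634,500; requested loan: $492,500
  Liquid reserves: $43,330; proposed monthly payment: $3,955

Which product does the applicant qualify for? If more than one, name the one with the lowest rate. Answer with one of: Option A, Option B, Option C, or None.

Option B

Total debts = (1,735 + 425 + 1,475 + 3,955 + 550) = 8,140; DTI = 8,140/22,700 = 35.9%.
LTV = 492,500/634,500 = 77.6%.
Reserves = 43,330/3,955 = 11.0 months.
Option A: score 631 < 660; DTI 35.9% ≤ 38%; LTV 77.6% ≤ 100%; employment 53 ≥ 18 mo; reserves 11.0 ≥ 9 mo → does not qualify.
Option B: score 631 ≥ 620; DTI 35.9% ≤ 38%; LTV 77.6% ≤ 90% → qualifies.
Option C: score 631 < 720; DTI 35.9% ≤ 38%; LTV 77.6% ≤ 97%; reserves 11.0 ≥ 2 mo → does not qualify.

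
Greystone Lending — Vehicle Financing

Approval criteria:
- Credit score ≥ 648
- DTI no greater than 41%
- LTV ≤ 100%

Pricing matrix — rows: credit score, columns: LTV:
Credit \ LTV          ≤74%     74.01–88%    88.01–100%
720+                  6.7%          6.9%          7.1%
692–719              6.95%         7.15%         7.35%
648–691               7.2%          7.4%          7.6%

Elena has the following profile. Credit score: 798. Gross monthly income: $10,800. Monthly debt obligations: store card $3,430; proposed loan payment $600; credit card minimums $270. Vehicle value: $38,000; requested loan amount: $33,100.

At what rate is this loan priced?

Credit score 798 ≥ 648; Total monthly debts = (3,430 + 600 + 270) = 4,300. DTI: 4,300 ÷ 10,800 = 39.8%, within the 41% cap
Loan-to-value = 33,100/38,000 = 87.1% — pass (100% max)
Row: 798 falls in 720+. Column: 87.1% falls in 74.01–88%. Rate = 6.9%.

6.9%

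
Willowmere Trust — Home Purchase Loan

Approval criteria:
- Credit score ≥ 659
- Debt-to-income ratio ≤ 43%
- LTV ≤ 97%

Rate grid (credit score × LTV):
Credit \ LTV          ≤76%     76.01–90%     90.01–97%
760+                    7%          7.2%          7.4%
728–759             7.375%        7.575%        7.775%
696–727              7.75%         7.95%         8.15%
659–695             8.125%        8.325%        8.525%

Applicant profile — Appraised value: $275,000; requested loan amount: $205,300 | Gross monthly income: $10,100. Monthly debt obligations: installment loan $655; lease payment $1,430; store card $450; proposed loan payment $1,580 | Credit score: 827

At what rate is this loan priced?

7%

Credit score 827 ≥ 659; Total monthly debts = (655 + 1,430 + 450 + 1,580) = 4,115. DTI = 4,115/10,100 = 40.7% ≤ 43%
LTV: 205,300 ÷ 275,000 = 74.7%, within 97% cap
Credit 827 → row 760+; LTV 74.7% → column ≤76%. Grid cell → 7%.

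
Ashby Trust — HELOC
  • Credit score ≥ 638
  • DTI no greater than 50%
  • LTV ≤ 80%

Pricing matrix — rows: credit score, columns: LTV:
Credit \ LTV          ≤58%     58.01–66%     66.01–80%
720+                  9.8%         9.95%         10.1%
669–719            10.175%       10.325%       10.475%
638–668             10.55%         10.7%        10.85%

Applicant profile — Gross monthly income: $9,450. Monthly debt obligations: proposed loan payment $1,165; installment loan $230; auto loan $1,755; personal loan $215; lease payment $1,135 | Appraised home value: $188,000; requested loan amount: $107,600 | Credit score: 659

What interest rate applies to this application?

10.55%

Credit score 659 ≥ 638; Total monthly debts = (1,165 + 230 + 1,755 + 215 + 1,135) = 4,500. Debt-to-income = 4,500/9,450 = 47.6% — meets 50% limit
LTV = 107,600/188,000 = 57.2% ≤ 80%
Row: 659 falls in 638–668. Column: 57.2% falls in ≤58%. Rate = 10.55%.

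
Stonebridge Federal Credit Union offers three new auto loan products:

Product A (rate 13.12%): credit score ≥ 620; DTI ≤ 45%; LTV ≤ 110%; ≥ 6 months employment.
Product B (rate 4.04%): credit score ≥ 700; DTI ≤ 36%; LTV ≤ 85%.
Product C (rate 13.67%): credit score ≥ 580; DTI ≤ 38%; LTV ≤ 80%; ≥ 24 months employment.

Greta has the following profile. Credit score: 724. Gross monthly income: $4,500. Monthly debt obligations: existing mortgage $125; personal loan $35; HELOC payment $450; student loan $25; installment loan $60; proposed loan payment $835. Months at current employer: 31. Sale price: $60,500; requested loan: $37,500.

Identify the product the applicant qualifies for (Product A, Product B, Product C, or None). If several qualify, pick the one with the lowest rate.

Total debts = (125 + 35 + 450 + 25 + 60 + 835) = 1,530; DTI = 1,530/4,500 = 34%.
LTV = 37,500/60,500 = 62%.
Product A: score 724 ≥ 620; DTI 34% ≤ 45%; LTV 62% ≤ 110%; employment 31 ≥ 6 mo → qualifies.
Product B: score 724 ≥ 700; DTI 34% ≤ 36%; LTV 62% ≤ 85% → qualifies.
Product C: score 724 ≥ 580; DTI 34% ≤ 38%; LTV 62% ≤ 80%; employment 31 ≥ 24 mo → qualifies.
Qualifying: Product A, Product B, Product C. Lowest rate is 4.04% → Product B.

Product B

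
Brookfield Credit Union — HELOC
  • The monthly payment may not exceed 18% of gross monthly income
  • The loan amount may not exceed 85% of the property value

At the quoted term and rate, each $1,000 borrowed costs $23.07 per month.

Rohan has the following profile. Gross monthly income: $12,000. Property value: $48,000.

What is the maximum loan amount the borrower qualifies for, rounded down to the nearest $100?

$40,800

Payment cap: 18% × $12,000 = $2,160/month.
At $23.07 per $1,000, that supports 2,160/23.07 × 1,000 ≈ $93,628 → $93,600.
LTV cap: 85% × $48,000 = $40,800 → $40,800.
Binding constraint: loan-to-value.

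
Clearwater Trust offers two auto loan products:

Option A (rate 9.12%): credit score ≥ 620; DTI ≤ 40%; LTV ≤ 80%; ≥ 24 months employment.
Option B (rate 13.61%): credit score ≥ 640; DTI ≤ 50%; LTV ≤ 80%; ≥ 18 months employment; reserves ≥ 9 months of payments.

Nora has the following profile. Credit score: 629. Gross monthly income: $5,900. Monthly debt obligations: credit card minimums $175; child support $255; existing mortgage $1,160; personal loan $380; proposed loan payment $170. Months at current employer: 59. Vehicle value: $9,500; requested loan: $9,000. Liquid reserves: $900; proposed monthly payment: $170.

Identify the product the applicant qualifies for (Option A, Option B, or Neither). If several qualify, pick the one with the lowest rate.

Neither

Total debts = (175 + 255 + 1,160 + 380 + 170) = 2,140; DTI = 2,140/5,900 = 36.3%.
LTV = 9,000/9,500 = 94.7%.
Reserves = 900/170 = 5.3 months.
Option A: score 629 ≥ 620; DTI 36.3% ≤ 40%; LTV 94.7% > 80%; employment 59 ≥ 24 mo → does not qualify.
Option B: score 629 < 640; DTI 36.3% ≤ 50%; LTV 94.7% > 80%; employment 59 ≥ 18 mo; reserves 5.3 < 9 mo → does not qualify.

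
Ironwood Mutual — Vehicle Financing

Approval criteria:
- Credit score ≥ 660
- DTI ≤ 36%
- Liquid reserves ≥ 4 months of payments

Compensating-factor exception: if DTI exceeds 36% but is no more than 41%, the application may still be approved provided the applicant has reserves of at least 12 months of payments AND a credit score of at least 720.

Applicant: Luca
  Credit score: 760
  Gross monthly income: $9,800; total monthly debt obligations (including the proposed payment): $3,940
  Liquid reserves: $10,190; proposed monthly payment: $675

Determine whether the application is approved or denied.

Credit score 760 ≥ 660 (meets base)
DTI = 3,940/9,800 = 40.2% > 36% — standard DTI limit exceeded.
Reserves = 10,190/675 = 15.1 months ≥ 4
40.2% falls in the override range (36%–41%), so the compensating-factor test applies.
Reserves 15.1 ≥ 12 months; credit score 760 ≥ 720.
Both compensating conditions met → exception applies.

Approved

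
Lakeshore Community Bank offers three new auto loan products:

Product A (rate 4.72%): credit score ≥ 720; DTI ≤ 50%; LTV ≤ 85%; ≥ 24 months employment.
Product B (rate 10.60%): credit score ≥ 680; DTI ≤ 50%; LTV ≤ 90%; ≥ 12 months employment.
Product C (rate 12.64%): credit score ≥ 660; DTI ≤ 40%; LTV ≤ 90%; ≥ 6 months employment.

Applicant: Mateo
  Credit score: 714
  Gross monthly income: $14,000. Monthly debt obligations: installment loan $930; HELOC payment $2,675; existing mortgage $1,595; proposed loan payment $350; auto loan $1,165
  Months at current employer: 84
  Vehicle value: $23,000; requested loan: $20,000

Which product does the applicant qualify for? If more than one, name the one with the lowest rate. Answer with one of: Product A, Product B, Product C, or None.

Total debts = (930 + 2,675 + 1,595 + 350 + 1,165) = 6,715; DTI = 6,715/14,000 = 48%.
LTV = 20,000/23,000 = 87%.
Product A: score 714 < 720; DTI 48% ≤ 50%; LTV 87% > 85%; employment 84 ≥ 24 mo → does not qualify.
Product B: score 714 ≥ 680; DTI 48% ≤ 50%; LTV 87% ≤ 90%; employment 84 ≥ 12 mo → qualifies.
Product C: score 714 ≥ 660; DTI 48% > 40%; LTV 87% ≤ 90%; employment 84 ≥ 6 mo → does not qualify.

Product B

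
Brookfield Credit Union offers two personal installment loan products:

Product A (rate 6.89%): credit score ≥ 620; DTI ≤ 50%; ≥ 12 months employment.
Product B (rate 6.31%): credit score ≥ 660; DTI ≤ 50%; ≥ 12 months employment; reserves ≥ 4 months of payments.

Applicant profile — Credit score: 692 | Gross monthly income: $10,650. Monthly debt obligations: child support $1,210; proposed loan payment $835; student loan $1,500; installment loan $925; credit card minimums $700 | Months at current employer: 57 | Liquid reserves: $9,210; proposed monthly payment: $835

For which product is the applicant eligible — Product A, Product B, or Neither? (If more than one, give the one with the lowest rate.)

Total debts = (1,210 + 835 + 1,500 + 925 + 700) = 5,170; DTI = 5,170/10,650 = 48.5%.
Reserves = 9,210/835 = 11.0 months.
Product A: score 692 ≥ 620; DTI 48.5% ≤ 50%; employment 57 ≥ 12 mo → qualifies.
Product B: score 692 ≥ 660; DTI 48.5% ≤ 50%; employment 57 ≥ 12 mo; reserves 11.0 ≥ 4 mo → qualifies.
Qualifying: Product A, Product B. Lowest rate is 6.31% → Product B.

Product B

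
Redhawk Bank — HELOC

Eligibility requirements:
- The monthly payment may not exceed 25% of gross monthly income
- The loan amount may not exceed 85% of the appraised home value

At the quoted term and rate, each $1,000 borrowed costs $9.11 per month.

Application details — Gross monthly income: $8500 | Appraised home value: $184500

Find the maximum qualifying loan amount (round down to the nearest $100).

Payment cap: 25% × $8,500 = $2,125/month.
At $9.11 per $1,000, that supports 2,125/9.11 × 1,000 ≈ $233,260 → $233,200.
LTV cap: 85% × $184,500 = $156,825 → $156,800.
Binding constraint: loan-to-value.

$156,800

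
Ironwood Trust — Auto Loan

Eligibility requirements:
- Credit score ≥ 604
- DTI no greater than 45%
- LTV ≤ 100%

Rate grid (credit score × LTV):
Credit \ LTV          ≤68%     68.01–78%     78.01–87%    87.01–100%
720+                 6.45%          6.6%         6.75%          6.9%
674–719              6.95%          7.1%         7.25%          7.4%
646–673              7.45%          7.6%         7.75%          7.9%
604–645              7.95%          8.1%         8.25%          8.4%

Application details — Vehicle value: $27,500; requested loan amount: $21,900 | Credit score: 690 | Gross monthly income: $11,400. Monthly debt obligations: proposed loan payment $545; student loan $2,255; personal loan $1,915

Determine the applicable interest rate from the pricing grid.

7.25%

Credit score 690 ≥ 604; Total monthly debts = (545 + 2,255 + 1,915) = 4,715. DTI: 4,715 ÷ 11,400 = 41.4%, within the 45% cap
Loan-to-value = 21,900/27,500 = 79.6% — pass (100% max)
Credit 690 → row 674–719; LTV 79.6% → column 78.01–87%. Grid cell → 7.25%.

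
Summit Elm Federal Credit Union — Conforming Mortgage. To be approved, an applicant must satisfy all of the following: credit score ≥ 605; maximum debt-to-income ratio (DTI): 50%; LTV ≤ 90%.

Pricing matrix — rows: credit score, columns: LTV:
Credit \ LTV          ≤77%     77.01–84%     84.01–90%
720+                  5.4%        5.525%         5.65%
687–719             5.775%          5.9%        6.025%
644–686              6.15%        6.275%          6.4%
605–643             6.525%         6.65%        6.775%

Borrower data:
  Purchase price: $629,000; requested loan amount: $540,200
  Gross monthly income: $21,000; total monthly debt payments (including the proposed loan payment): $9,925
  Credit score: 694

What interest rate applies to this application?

Credit score 694 ≥ 605; DTI = 9,925/21,000 = 47.3% ≤ 50%
LTV = 540,200/629,000 = 85.9% ≤ 90%
Row: 694 falls in 687–719. Column: 85.9% falls in 84.01–90%. Rate = 6.025%.

6.025%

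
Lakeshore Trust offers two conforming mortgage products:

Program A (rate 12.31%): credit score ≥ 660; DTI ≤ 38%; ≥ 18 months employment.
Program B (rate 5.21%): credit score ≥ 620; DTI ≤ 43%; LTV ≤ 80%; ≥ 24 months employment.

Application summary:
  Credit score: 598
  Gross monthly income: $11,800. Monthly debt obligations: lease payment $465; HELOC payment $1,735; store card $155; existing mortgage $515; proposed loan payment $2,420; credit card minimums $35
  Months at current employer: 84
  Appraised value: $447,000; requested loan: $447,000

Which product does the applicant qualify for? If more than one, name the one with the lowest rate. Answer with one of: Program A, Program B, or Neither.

Neither

Total debts = (465 + 1,735 + 155 + 515 + 2,420 + 35) = 5,325; DTI = 5,325/11,800 = 45.1%.
LTV = 447,000/447,000 = 100%.
Program A: score 598 < 660; DTI 45.1% > 38%; employment 84 ≥ 18 mo → does not qualify.
Program B: score 598 < 620; DTI 45.1% > 43%; LTV 100% > 80%; employment 84 ≥ 24 mo → does not qualify.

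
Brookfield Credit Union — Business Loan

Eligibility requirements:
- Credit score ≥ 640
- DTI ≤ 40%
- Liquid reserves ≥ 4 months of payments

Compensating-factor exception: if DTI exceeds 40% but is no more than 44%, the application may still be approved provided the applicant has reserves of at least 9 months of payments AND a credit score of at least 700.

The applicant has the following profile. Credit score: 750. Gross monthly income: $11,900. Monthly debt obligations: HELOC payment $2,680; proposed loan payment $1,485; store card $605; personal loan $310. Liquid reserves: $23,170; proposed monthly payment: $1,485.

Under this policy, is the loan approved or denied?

Credit score 750 ≥ 640 (meets base)
Total debts = (2,680 + 1,485 + 605 + 310) = 5,080. DTI: 5,080 ÷ 11,900 = 42.7%, over the 40% base limit.
Reserves = 23,170/1,485 = 15.6 months ≥ 4
42.7% falls in the override range (40%–44%), so the compensating-factor test applies.
Override check — reserves: 15.6 mo (ok); score: 750 (ok).
Both override conditions satisfied; DTI exception granted.

Approved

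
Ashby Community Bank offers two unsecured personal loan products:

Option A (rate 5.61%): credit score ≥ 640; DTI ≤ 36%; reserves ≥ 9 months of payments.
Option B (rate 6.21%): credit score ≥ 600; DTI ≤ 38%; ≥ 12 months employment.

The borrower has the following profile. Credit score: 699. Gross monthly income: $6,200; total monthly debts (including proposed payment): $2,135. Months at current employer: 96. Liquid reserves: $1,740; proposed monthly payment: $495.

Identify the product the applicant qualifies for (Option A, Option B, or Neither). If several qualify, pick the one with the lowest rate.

Option B

DTI = 2,135/6,200 = 34.4%.
Reserves = 1,740/495 = 3.5 months.
Option A: score 699 ≥ 640; DTI 34.4% ≤ 36%; reserves 3.5 < 9 mo → does not qualify.
Option B: score 699 ≥ 600; DTI 34.4% ≤ 38%; employment 96 ≥ 12 mo → qualifies.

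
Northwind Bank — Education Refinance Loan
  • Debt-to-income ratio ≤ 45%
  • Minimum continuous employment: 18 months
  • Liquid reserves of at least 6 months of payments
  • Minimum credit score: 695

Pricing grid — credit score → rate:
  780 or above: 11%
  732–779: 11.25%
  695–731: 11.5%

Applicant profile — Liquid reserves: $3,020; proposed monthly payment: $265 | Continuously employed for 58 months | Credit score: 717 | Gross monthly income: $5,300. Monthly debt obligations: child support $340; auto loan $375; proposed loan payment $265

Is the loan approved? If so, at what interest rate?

Approved at 11.5%

Credit score 717 ≥ 695 (meets minimum)
Total monthly debts = (340 + 375 + 265) = 980. DTI = 980/5,300 = 18.5% ≤ 45%
Employment 58 ≥ 18 months
Reserves: 3,020 ÷ 265 = 11.4 months (meets 6-month minimum)
All requirements met. Score 717 falls in the 695–731 tier → 11.5%.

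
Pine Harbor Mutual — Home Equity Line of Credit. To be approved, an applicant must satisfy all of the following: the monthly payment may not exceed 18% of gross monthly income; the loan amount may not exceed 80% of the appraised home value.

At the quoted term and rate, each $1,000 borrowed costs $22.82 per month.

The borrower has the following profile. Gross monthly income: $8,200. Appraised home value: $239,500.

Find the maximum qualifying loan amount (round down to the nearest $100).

Payment cap: 18% × $8,200 = $1,476/month.
At $22.82 per $1,000, that supports 1,476/22.82 × 1,000 ≈ $64,680 → $64,600.
LTV cap: 80% × $239,500 = $191,600 → $191,600.
Binding constraint: payment-to-income.

$64,600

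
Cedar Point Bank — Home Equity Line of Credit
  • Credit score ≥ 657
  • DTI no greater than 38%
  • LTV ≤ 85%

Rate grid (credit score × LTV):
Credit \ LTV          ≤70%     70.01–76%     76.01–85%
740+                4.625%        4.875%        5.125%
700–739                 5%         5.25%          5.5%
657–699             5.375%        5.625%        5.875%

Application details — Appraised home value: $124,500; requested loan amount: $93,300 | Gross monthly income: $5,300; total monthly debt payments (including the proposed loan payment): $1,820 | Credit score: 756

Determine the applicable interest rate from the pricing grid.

4.875%

Credit score 756 ≥ 657; DTI: 1,820 ÷ 5,300 = 34.3%, within the 38% cap
LTV = 93,300/124,500 = 74.9% ≤ 85%
Score 756 is in the 740+ band; LTV 74.9% is in the 70.01–76% band → 4.875%.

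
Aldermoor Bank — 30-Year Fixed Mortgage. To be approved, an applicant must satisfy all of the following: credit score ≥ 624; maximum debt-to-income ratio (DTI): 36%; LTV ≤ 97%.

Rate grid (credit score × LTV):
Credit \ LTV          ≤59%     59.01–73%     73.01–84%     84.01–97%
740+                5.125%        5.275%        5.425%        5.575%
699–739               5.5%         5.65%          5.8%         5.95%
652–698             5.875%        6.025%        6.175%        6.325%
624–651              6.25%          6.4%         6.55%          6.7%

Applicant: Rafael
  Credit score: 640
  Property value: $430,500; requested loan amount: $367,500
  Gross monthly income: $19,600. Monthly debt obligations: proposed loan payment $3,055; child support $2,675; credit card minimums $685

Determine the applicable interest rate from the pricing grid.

Credit score 640 ≥ 624; Total monthly debts = (3,055 + 2,675 + 685) = 6,415. DTI = 6,415/19,600 = 32.7% ≤ 36%
Loan-to-value = 367,500/430,500 = 85.4% — pass (97% max)
Credit 640 → row 624–651; LTV 85.4% → column 84.01–97%. Grid cell → 6.7%.

6.7%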